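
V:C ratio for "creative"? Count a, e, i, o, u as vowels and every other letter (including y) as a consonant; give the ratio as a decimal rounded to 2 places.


Word: "creative"
Vowels (a,e,i,o,u): 4
Consonants: 4
Ratio = 4/4
= 1.00


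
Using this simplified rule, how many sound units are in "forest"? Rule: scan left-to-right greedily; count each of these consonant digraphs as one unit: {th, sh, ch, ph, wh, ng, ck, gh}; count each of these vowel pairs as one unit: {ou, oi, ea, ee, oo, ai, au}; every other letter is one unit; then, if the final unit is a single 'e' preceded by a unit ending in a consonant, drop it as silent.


Word: "forest" (6 letters)
Left-to-right scan:
  [1] 'f' (letter)
  [2] 'o' (letter)
  [3] 'r' (letter)
  [4] 'e' (letter)
  [5] 's' (letter)
  [6] 't' (letter)
Units from scan: 6
Sound units = 6 units


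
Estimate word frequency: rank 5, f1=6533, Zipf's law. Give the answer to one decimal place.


Zipf's law: f(r) = f(1) / r
f(1) = 6533
f(5) = 6533 / 5
= 1306.6 occurrences


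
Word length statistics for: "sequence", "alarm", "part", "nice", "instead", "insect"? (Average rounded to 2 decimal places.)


Lengths: "sequence"=8, "alarm"=5, "part"=4, "nice"=4, "instead"=7, "insect"=6
Sum = 34, Count = 6
Average = 34/6 = 5.67
= avg=5.67, min=4, max=8


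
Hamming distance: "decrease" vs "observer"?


Comparing character by character (same length = 8):
  Pos 0: 'd' vs 'o' !=
  Pos 1: 'e' vs 'b' !=
  Pos 2: 'c' vs 's' !=
  Pos 3: 'r' vs 'e' !=
  Pos 4: 'e' vs 'r' !=
  Pos 5: 'a' vs 'v' !=
  Pos 6: 's' vs 'e' !=
  Pos 7: 'e' vs 'r' !=
Hamming distance = 8


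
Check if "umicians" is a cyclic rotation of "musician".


Word: "musician", Candidate: "umicians"
Method: check if candidate is substring of word+word
"musicianmusician" contains "umicians"? No
Is rotation = No


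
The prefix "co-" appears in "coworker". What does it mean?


Prefix: co-
Example: coworker = co- + worker
Meaning = together


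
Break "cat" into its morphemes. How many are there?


Word: "cat"
Morphemes: cat
Each morpheme carries meaning
= 1 morpheme


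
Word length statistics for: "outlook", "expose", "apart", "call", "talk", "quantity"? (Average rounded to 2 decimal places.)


Lengths: "outlook"=7, "expose"=6, "apart"=5, "call"=4, "talk"=4, "quantity"=8
Sum = 34, Count = 6
Average = 34/6 = 5.67
= avg=5.67, min=4, max=8


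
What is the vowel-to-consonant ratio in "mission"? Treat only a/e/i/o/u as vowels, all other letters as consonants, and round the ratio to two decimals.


Word: "mission"
Vowels (a,e,i,o,u): 3
Consonants: 4
Ratio = 3/4
= 0.75


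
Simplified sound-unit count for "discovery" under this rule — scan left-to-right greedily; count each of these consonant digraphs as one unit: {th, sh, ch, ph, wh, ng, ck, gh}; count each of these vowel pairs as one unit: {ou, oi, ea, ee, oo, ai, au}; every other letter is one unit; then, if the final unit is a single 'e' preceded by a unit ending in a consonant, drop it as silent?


Word: "discovery" (9 letters)
Left-to-right scan:
  1. 'd' (letter)
  2. 'i' (letter)
  3. 's' (letter)
  4. 'c' (letter)
  5. 'o' (letter)
  6. 'v' (letter)
  7. 'e' (letter)
  8. 'r' (letter)
  9. 'y' (letter)
Units from scan: 9
Sound units = 9 units


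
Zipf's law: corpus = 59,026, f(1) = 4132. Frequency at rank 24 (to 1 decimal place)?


Zipf's law: f(r) = f(1) / r
f(1) = 4132
f(24) = 4132 / 24
= 172.2 occurrences


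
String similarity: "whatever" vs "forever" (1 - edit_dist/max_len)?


Word 1: "whatever" (length 8)
Word 2: "forever" (length 7)
One optimal edit sequence:
  1. delete 'w'  (+1)
  2. substitute 'h' -> 'f'  (+1)
  3. substitute 'a' -> 'o'  (+1)
  4. substitute 't' -> 'r'  (+1)
  5. keep 'e'
  6. keep 'v'
  7. keep 'e'
  8. keep 'r'
Edit distance = 4
Max length = max(8, 7) = 8
Similarity = 1 - 4/8
= 0.5000


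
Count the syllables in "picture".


Word: "picture"
Syllable breakdown: pic / ture
Counting: 2 parts
= 2 syllables


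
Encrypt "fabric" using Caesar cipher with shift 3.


Word: "fabric"
Shift: 3
Each letter → (letter + shift) mod 26:
  'f' (5) + 3 = 8 → 'i'
  'a' (0) + 3 = 3 → 'd'
  'b' (1) + 3 = 4 → 'e'
  'r' (17) + 3 = 20 → 'u'
  'i' (8) + 3 = 11 → 'l'
  'c' (2) + 3 = 5 → 'f'
Result = "ideulf"


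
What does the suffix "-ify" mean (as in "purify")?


Suffix: -ify
Example: purify = pure + -ify, with a spelling change
Meaning = to make


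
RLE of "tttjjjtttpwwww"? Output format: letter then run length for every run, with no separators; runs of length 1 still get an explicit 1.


String: "tttjjjtttpwwww"
Scanning for consecutive runs:
  't' x 3
  'j' x 3
  't' x 3
  'p' x 1
  'w' x 4
RLE = "t3j3t3p1w4"


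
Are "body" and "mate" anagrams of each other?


Word 1: "body" → sorted: bdoy
Word 2: "mate" → sorted: aemt
Same letters? bdoy != aemt
Anagram = No


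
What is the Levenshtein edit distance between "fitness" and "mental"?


Word 1: "fitness" (length 7)
Word 2: "mental" (length 6)
One optimal edit sequence (insert/delete/substitute each cost 1):
  1. delete 'f'  (+1)
  2. substitute 'i' -> 'm'  (+1)
  3. substitute 't' -> 'e'  (+1)
  4. keep 'n'
  5. substitute 'e' -> 't'  (+1)
  6. substitute 's' -> 'a'  (+1)
  7. substitute 's' -> 'l'  (+1)
Total edit operations: 6
Edit distance = 6


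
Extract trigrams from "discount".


Word: "discount" (length 8)
Number of trigrams = 8 - 3 + 1 = 6
  Position 0: "dis"
  Position 1: "isc"
  Position 2: "sco"
  Position 3: "cou"
  Position 4: "oun"
  Position 5: "unt"
Trigrams = "dis", "isc", "sco", "cou", "oun", "unt"


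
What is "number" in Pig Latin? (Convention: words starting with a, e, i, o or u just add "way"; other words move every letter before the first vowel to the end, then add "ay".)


Word: "number"
Starts with consonant(s) → move to end, add 'ay'
Consonant cluster: "n"
Pig Latin = "umbernay"


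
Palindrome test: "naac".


Word: "naac"
Reversed: "caan"
Forward == Backward? naac != caan
Palindrome = No


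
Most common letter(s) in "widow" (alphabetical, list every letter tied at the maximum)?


Word: "widow"
Letter counts:
  'd': 1
  'i': 1
  'o': 1
  'w': 2
Maximum count = 2
Most frequent = 'w' (2 times each)


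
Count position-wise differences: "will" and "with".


Comparing character by character (same length = 4):
  Pos 0: 'w' vs 'w' =
  Pos 1: 'i' vs 'i' =
  Pos 2: 'l' vs 't' !=
  Pos 3: 'l' vs 'h' !=
Hamming distance = 2


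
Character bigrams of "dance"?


Word: "dance" (length 5)
Number of bigrams = 5 - 2 + 1 = 4
  Position 0: "da"
  Position 1: "an"
  Position 2: "nc"
  Position 3: "ce"
Bigrams = "da", "an", "nc", "ce"


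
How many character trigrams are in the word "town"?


Word: "town" (length 4)
Number of 3-grams = length - 3 + 1 = 4 - 3 + 1
= 2


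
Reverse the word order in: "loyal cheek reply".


Original: "loyal cheek reply"
Words (1..n): loyal | cheek | reply
Reversed (n..1): reply | cheek | loyal
Result = "reply cheek loyal"


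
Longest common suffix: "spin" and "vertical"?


Word 1: "spin"
Word 2: "vertical"
Comparing from end:
  Pos -1: 'n' != 'l' (stop)
LCS = "" (length 0)


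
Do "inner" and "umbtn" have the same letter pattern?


Pattern of "inner": [0, 1, 1, 2, 3]
Pattern of "umbtn": [0, 1, 2, 3, 4]
Patterns do not match
Same pattern = No


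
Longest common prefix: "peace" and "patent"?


Word 1: "peace"
Word 2: "patent"
Comparing from start:
  Pos 0: 'p' == 'p'
  Pos 1: 'e' != 'a' (stop)
LCP = "p" (length 1)


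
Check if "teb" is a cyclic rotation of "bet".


Word: "bet", Candidate: "teb"
Method: check if candidate is substring of word+word
"betbet" contains "teb"? No
Is rotation = No


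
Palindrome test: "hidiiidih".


Word: "hidiiidih"
Reversed: "hidiiidih"
Forward == Backward? hidiiidih == hidiiidih
Palindrome = Yes


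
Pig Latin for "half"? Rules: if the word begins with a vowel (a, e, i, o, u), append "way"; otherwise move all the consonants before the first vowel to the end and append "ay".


Word: "half"
Starts with consonant(s) → move to end, add 'ay'
Consonant cluster: "h"
Pig Latin = "alfhay"


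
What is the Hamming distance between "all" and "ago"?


Comparing character by character (same length = 3):
  Pos 0: 'a' vs 'a' =
  Pos 1: 'l' vs 'g' !=
  Pos 2: 'l' vs 'o' !=
Hamming distance = 2


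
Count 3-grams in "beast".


Word: "beast" (length 5)
Number of 3-grams = length - 3 + 1 = 5 - 3 + 1
= 3


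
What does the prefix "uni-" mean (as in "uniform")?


Prefix: uni-
As in: uniform -> uni- + form
Meaning = one


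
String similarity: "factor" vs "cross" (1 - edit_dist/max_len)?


Word 1: "factor" (length 6)
Word 2: "cross" (length 5)
One optimal edit sequence:
  1. delete 'f'  (+1)
  2. delete 'a'  (+1)
  3. keep 'c'
  4. substitute 't' -> 'r'  (+1)
  5. keep 'o'
  6. insert 's'  (+1)
  7. substitute 'r' -> 's'  (+1)
Edit distance = 5
Max length = max(6, 5) = 6
Similarity = 1 - 5/6
= 0.1667


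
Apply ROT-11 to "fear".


Word: "fear"
Shift: 11
Each letter → (letter + shift) mod 26:
  'f' (5) + 11 = 16 → 'q'
  'e' (4) + 11 = 15 → 'p'
  'a' (0) + 11 = 11 → 'l'
  'r' (17) + 11 = 2 → 'c'
Result = "qplc"


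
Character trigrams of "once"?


Word: "once" (length 4)
Number of trigrams = 4 - 3 + 1 = 2
  Position 0: "onc"
  Position 1: "nce"
Trigrams = "onc", "nce"


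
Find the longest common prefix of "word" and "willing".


Word 1: "word"
Word 2: "willing"
Comparing from start:
  Pos 0: 'w' == 'w'
  Pos 1: 'o' != 'i' (stop)
LCP = "w" (length 1)


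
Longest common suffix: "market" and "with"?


Word 1: "market"
Word 2: "with"
Comparing from end:
  Pos -1: 't' != 'h' (stop)
LCS = "" (length 0)


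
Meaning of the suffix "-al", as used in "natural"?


Suffix: -al
Example: natural = nature + -al, with a spelling change
Meaning = relating to


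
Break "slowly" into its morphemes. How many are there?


Word: "slowly"
Morphemes: slow + -ly
Each morpheme carries meaning
= 2 morphemes


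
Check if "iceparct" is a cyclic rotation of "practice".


Word: "practice", Candidate: "iceparct"
Method: check if candidate is substring of word+word
"practicepractice" contains "iceparct"? No
Is rotation = No


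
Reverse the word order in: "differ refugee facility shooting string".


Original: "differ refugee facility shooting string"
Words (1..n): differ | refugee | facility | shooting | string
Reversed (n..1): string | shooting | facility | refugee | differ
Result = "string shooting facility refugee differ"


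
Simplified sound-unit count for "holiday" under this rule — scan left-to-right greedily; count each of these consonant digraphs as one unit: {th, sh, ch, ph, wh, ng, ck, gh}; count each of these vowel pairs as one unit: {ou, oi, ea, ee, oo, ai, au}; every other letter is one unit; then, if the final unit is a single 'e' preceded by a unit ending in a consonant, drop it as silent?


Word: "holiday" (7 letters)
Left-to-right scan:
  (1) 'h' (letter)
  (2) 'o' (letter)
  (3) 'l' (letter)
  (4) 'i' (letter)
  (5) 'd' (letter)
  (6) 'a' (letter)
  (7) 'y' (letter)
Units from scan: 7
Sound units = 7 units


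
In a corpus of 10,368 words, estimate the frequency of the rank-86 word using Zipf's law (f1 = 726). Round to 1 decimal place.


Zipf's law: f(r) = f(1) / r
f(1) = 726
f(86) = 726 / 86
= 8.4 occurrences


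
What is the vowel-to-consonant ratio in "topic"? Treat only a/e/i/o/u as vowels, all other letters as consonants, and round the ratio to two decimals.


Word: "topic"
Vowels (a,e,i,o,u): 2
Consonants: 3
Ratio = 2/3
= 0.67


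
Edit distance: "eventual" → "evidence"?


Word 1: "eventual" (length 8)
Word 2: "evidence" (length 8)
One optimal edit sequence (insert/delete/substitute each cost 1):
  1. keep 'e'
  2. keep 'v'
  3. substitute 'e' -> 'i'  (+1)
  4. substitute 'n' -> 'd'  (+1)
  5. substitute 't' -> 'e'  (+1)
  6. substitute 'u' -> 'n'  (+1)
  7. substitute 'a' -> 'c'  (+1)
  8. substitute 'l' -> 'e'  (+1)
Total edit operations: 6
Edit distance = 6


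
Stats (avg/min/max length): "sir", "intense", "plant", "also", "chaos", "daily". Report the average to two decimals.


Lengths: "sir"=3, "intense"=7, "plant"=5, "also"=4, "chaos"=5, "daily"=5
Sum = 29, Count = 6
Average = 29/6 = 4.83
= avg=4.83, min=3, max=7


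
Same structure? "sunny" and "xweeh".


Pattern of "sunny": [0, 1, 2, 2, 3]
Pattern of "xweeh": [0, 1, 2, 2, 3]
Patterns match
Same pattern = Yes


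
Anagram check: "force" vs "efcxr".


Word 1: "force" → sorted: cefor
Word 2: "efcxr" → sorted: cefrx
Same letters? cefor != cefrx
Anagram = No


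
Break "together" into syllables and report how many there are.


Word: "together"
Syllable breakdown: to · geth · er
Counting: 3 parts
= 3 syllables


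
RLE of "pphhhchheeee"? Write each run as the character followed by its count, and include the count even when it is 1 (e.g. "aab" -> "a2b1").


String: "pphhhchheeee"
Scanning for consecutive runs:
  'p' x 2
  'h' x 3
  'c' x 1
  'h' x 2
  'e' x 4
RLE = "p2h3c1h2e4"


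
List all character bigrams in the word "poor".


Word: "poor" (length 4)
Number of bigrams = 4 - 2 + 1 = 3
  Position 0: "po"
  Position 1: "oo"
  Position 2: "or"
Bigrams = "po", "oo", "or"


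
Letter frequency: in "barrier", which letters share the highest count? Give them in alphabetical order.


Word: "barrier"
Letter counts:
  'a': 1
  'b': 1
  'e': 1
  'i': 1
  'r': 3
Maximum count = 3
Most frequent = 'r' (3 times each)


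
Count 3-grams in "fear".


Word: "fear" (length 4)
Number of 3-grams = length - 3 + 1 = 4 - 3 + 1
= 2


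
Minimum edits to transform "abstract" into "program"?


Word 1: "abstract" (length 8)
Word 2: "program" (length 7)
One optimal edit sequence (insert/delete/substitute each cost 1):
  1. substitute 'a' -> 'p'  (+1)
  2. substitute 'b' -> 'r'  (+1)
  3. substitute 's' -> 'o'  (+1)
  4. substitute 't' -> 'g'  (+1)
  5. keep 'r'
  6. keep 'a'
  7. delete 'c'  (+1)
  8. substitute 't' -> 'm'  (+1)
Total edit operations: 6
Edit distance = 6


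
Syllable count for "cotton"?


Word: "cotton"
Syllable breakdown: cot · ton
Counting: 2 parts
= 2 syllables


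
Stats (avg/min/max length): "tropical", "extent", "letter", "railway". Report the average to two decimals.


Lengths: "tropical"=8, "extent"=6, "letter"=6, "railway"=7
Sum = 27, Count = 4
Average = 27/4 = 6.75
= avg=6.75, min=6, max=8


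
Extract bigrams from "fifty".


Word: "fifty" (length 5)
Number of bigrams = 5 - 2 + 1 = 4
  Position 0: "fi"
  Position 1: "if"
  Position 2: "ft"
  Position 3: "ty"
Bigrams = "fi", "if", "ft", "ty"


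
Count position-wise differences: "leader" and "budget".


Comparing character by character (same length = 6):
  Pos 0: 'l' vs 'b' !=
  Pos 1: 'e' vs 'u' !=
  Pos 2: 'a' vs 'd' !=
  Pos 3: 'd' vs 'g' !=
  Pos 4: 'e' vs 'e' =
  Pos 5: 'r' vs 't' !=
Hamming distance = 5


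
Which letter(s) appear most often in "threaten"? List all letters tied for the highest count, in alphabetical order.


Word: "threaten"
Letter counts:
  'a': 1
  'e': 2
  'h': 1
  'n': 1
  'r': 1
  't': 2
Maximum count = 2
Most frequent = 'e', 't' (2 times each)


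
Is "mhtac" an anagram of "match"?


Word 1: "match" → sorted: achmt
Word 2: "mhtac" → sorted: achmt
Same letters? achmt == achmt
Anagram = Yes


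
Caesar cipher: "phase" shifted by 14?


Word: "phase"
Shift: 14
Each letter → (letter + shift) mod 26:
  'p' (15) + 14 = 3 → 'd'
  'h' (7) + 14 = 21 → 'v'
  'a' (0) + 14 = 14 → 'o'
  's' (18) + 14 = 6 → 'g'
  'e' (4) + 14 = 18 → 's'
Result = "dvogs"


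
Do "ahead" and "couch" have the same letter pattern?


Pattern of "ahead": [0, 1, 2, 0, 3]
Pattern of "couch": [0, 1, 2, 0, 3]
Patterns match
Same pattern = Yes


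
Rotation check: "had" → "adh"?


Word: "had", Candidate: "adh"
Method: check if candidate is substring of word+word
"hadhad" contains "adh"? Yes
Is rotation = Yes


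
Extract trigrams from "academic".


Word: "academic" (length 8)
Number of trigrams = 8 - 3 + 1 = 6
  Position 0: "aca"
  Position 1: "cad"
  Position 2: "ade"
  Position 3: "dem"
  Position 4: "emi"
  Position 5: "mic"
Trigrams = "aca", "cad", "ade", "dem", "emi", "mic"


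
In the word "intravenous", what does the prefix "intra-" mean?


Prefix: intra-
Example: intravenous = intra- + venous
Meaning = within


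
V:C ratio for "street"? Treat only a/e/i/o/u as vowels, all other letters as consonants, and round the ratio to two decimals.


Word: "street"
Vowels (a,e,i,o,u): 2
Consonants: 4
Ratio = 2/4
= 0.50


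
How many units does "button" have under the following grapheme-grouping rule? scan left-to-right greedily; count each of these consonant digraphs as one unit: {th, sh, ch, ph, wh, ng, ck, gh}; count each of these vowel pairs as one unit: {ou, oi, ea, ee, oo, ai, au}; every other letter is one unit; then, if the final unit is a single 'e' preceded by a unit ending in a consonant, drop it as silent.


Word: "button" (6 letters)
Left-to-right scan:
  1. 'b' (letter)
  2. 'u' (letter)
  3. 't' (letter)
  4. 't' (letter)
  5. 'o' (letter)
  6. 'n' (letter)
Units from scan: 6
Sound units = 6 units


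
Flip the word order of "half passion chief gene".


Original: "half passion chief gene"
Words (1..n): half | passion | chief | gene
Reversed (n..1): gene | chief | passion | half
Result = "gene chief passion half"


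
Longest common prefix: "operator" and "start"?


Word 1: "operator"
Word 2: "start"
Comparing from start:
  Pos 0: 'o' != 's' (stop)
LCP = "" (length 0)


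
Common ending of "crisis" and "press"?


Word 1: "crisis"
Word 2: "press"
Comparing from end:
  Pos -1: 's' == 's'
  Pos -2: 'i' != 's' (stop)
LCS = "s" (length 1)


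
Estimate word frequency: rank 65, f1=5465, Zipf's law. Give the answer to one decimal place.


Zipf's law: f(r) = f(1) / r
f(1) = 5465
f(65) = 5465 / 65
= 84.1 occurrences


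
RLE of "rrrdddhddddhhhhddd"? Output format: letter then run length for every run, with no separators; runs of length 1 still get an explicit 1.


String: "rrrdddhddddhhhhddd"
Scanning for consecutive runs:
  'r' x 3
  'd' x 3
  'h' x 1
  'd' x 4
  'h' x 4
  'd' x 3
RLE = "r3d3h1d4h4d3"


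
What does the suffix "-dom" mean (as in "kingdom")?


Suffix: -dom
As in: kingdom -> king + -dom
Meaning = state / realm


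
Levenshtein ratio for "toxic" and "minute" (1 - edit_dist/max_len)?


Word 1: "toxic" (length 5)
Word 2: "minute" (length 6)
One optimal edit sequence:
  1. insert 'm'  (+1)
  2. substitute 't' -> 'i'  (+1)
  3. substitute 'o' -> 'n'  (+1)
  4. substitute 'x' -> 'u'  (+1)
  5. substitute 'i' -> 't'  (+1)
  6. substitute 'c' -> 'e'  (+1)
Edit distance = 6
Max length = max(5, 6) = 6
Similarity = 1 - 6/6
= 0.0000


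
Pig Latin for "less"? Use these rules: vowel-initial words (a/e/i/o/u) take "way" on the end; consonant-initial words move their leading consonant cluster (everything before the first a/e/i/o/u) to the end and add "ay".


Word: "less"
Starts with consonant(s) → move to end, add 'ay'
Consonant cluster: "l"
Pig Latin = "esslay"


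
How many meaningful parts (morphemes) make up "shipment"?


Word: "shipment"
Morphemes: ship / -ment
Each morpheme carries meaning
= 2 morphemes


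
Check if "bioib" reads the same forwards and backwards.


Word: "bioib"
Reversed: "bioib"
Forward == Backward? bioib == bioib
Palindrome = Yes


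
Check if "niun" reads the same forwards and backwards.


Word: "niun"
Reversed: "nuin"
Forward == Backward? niun != nuin
Palindrome = No


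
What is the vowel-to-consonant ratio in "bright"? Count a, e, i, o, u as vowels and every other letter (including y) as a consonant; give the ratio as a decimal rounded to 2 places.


Word: "bright"
Vowels (a,e,i,o,u): 1
Consonants: 5
Ratio = 1/5
= 0.20


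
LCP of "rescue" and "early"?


Word 1: "rescue"
Word 2: "early"
Comparing from start:
  Pos 0: 'r' != 'e' (stop)
LCP = "" (length 0)


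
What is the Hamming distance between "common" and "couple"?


Comparing character by character (same length = 6):
  Pos 0: 'c' vs 'c' =
  Pos 1: 'o' vs 'o' =
  Pos 2: 'm' vs 'u' !=
  Pos 3: 'm' vs 'p' !=
  Pos 4: 'o' vs 'l' !=
  Pos 5: 'n' vs 'e' !=
Hamming distance = 4


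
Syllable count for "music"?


Word: "music"
Syllable breakdown: mu · sic
Counting: 2 parts
= 2 syllables


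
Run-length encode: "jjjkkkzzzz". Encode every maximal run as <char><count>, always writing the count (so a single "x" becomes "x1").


String: "jjjkkkzzzz"
Scanning for consecutive runs:
  'j' x 3
  'k' x 3
  'z' x 4
RLE = "j3k3z4"


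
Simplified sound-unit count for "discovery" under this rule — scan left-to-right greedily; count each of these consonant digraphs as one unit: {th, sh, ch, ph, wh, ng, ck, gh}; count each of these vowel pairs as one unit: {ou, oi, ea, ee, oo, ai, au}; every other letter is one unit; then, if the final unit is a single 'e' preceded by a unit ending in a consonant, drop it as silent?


Word: "discovery" (9 letters)
Left-to-right scan:
  [1] 'd' (letter)
  [2] 'i' (letter)
  [3] 's' (letter)
  [4] 'c' (letter)
  [5] 'o' (letter)
  [6] 'v' (letter)
  [7] 'e' (letter)
  [8] 'r' (letter)
  [9] 'y' (letter)
Units from scan: 9
Sound units = 9 units


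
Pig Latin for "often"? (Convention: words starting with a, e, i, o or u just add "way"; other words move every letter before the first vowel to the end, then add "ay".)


Word: "often"
Starts with vowel → add 'way'
Pig Latin = "oftenway"


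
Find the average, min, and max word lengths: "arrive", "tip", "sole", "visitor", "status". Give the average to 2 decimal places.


Lengths: "arrive"=6, "tip"=3, "sole"=4, "visitor"=7, "status"=6
Sum = 26, Count = 5
Average = 26/5 = 5.20
= avg=5.20, min=3, max=7


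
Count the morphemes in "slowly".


Word: "slowly"
Morphemes: slow + -ly
Each morpheme carries meaning
= 2 morphemes


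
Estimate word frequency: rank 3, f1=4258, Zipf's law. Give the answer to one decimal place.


Zipf's law: f(r) = f(1) / r
f(1) = 4258
f(3) = 4258 / 3
= 1419.3 occurrences


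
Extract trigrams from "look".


Word: "look" (length 4)
Number of trigrams = 4 - 3 + 1 = 2
  Position 0: "loo"
  Position 1: "ook"
Trigrams = "loo", "ook"


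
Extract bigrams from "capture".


Word: "capture" (length 7)
Number of bigrams = 7 - 2 + 1 = 6
  Position 0: "ca"
  Position 1: "ap"
  Position 2: "pt"
  Position 3: "tu"
  Position 4: "ur"
  Position 5: "re"
Bigrams = "ca", "ap", "pt", "tu", "ur", "re"


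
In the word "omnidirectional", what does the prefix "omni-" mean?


Prefix: omni-
As in: omnidirectional -> omni- + directional
Meaning = all


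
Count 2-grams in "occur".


Word: "occur" (length 5)
Number of 2-grams = length - 2 + 1 = 5 - 2 + 1
= 4


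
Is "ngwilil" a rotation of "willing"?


Word: "willing", Candidate: "ngwilil"
Method: check if candidate is substring of word+word
"willingwilling" contains "ngwilil"? No
Is rotation = No


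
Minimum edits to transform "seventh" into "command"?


Word 1: "seventh" (length 7)
Word 2: "command" (length 7)
One optimal edit sequence (insert/delete/substitute each cost 1):
  1. substitute 's' -> 'c'  (+1)
  2. substitute 'e' -> 'o'  (+1)
  3. substitute 'v' -> 'm'  (+1)
  4. substitute 'e' -> 'm'  (+1)
  5. substitute 'n' -> 'a'  (+1)
  6. substitute 't' -> 'n'  (+1)
  7. substitute 'h' -> 'd'  (+1)
Total edit operations: 7
Edit distance = 7


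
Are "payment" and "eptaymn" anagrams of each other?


Word 1: "payment" → sorted: aemnpty
Word 2: "eptaymn" → sorted: aemnpty
Same letters? aemnpty == aemnpty
Anagram = Yes


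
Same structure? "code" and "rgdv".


Pattern of "code": [0, 1, 2, 3]
Pattern of "rgdv": [0, 1, 2, 3]
Patterns match
Same pattern = Yes


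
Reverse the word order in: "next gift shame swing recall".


Original: "next gift shame swing recall"
Words (1..n): next | gift | shame | swing | recall
Reversed (n..1): recall | swing | shame | gift | next
Result = "recall swing shame gift next"


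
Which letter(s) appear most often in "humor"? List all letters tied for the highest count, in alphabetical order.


Word: "humor"
Letter counts:
  'h': 1
  'm': 1
  'o': 1
  'r': 1
  'u': 1
Maximum count = 1
Most frequent = 'h', 'm', 'o', 'r', 'u' (1 time each)


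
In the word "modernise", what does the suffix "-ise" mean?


Suffix: -ise
Example: modernise (modern + -ise)
Meaning = to make


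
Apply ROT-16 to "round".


Word: "round"
Shift: 16
Each letter → (letter + shift) mod 26:
  'r' (17) + 16 = 7 → 'h'
  'o' (14) + 16 = 4 → 'e'
  'u' (20) + 16 = 10 → 'k'
  'n' (13) + 16 = 3 → 'd'
  'd' (3) + 16 = 19 → 't'
Result = "hekdt"


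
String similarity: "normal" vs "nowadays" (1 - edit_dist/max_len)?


Word 1: "normal" (length 6)
Word 2: "nowadays" (length 8)
One optimal edit sequence:
  1. keep 'n'
  2. keep 'o'
  3. insert 'w'  (+1)
  4. substitute 'r' -> 'a'  (+1)
  5. substitute 'm' -> 'd'  (+1)
  6. keep 'a'
  7. insert 'y'  (+1)
  8. substitute 'l' -> 's'  (+1)
Edit distance = 5
Max length = max(6, 8) = 8
Similarity = 1 - 5/8
= 0.3750


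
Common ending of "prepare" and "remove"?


Word 1: "prepare"
Word 2: "remove"
Comparing from end:
  Pos -1: 'e' == 'e'
  Pos -2: 'r' != 'v' (stop)
LCS = "e" (length 1)


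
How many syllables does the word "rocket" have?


Word: "rocket"
Syllable breakdown: rock-et
Counting: 2 parts
= 2 syllables


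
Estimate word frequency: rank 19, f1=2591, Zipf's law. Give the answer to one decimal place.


Zipf's law: f(r) = f(1) / r
f(1) = 2591
f(19) = 2591 / 19
= 136.4 occurrences


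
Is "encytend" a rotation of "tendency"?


Word: "tendency", Candidate: "encytend"
Method: check if candidate is substring of word+word
"tendencytendency" contains "encytend"? Yes
Is rotation = Yes


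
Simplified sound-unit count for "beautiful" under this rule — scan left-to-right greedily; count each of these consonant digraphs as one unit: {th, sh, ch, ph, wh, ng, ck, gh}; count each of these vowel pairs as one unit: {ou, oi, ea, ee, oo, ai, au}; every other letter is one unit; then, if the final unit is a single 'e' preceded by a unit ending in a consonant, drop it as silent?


Word: "beautiful" (9 letters)
Left-to-right scan:
  1. 'b' (letter)
  2. 'ea' (vowel-pair)
  3. 'u' (letter)
  4. 't' (letter)
  5. 'i' (letter)
  6. 'f' (letter)
  7. 'u' (letter)
  8. 'l' (letter)
Units from scan: 8
Sound units = 8 units


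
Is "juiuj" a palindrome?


Word: "juiuj"
Reversed: "juiuj"
Forward == Backward? juiuj == juiuj
Palindrome = Yes


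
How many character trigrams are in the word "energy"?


Word: "energy" (length 6)
Number of 3-grams = length - 3 + 1 = 6 - 3 + 1
= 4


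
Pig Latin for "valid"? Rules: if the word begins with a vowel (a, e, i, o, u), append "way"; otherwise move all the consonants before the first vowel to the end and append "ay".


Word: "valid"
Starts with consonant(s) → move to end, add 'ay'
Consonant cluster: "v"
Pig Latin = "alidvay"


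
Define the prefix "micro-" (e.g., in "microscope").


Prefix: micro-
Example: microscope (micro- + scope)
Meaning = small


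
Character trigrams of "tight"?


Word: "tight" (length 5)
Number of trigrams = 5 - 3 + 1 = 3
  Position 0: "tig"
  Position 1: "igh"
  Position 2: "ght"
Trigrams = "tig", "igh", "ght"


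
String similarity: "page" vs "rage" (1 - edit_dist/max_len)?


Word 1: "page" (length 4)
Word 2: "rage" (length 4)
One optimal edit sequence:
  1. substitute 'p' -> 'r'  (+1)
  2. keep 'a'
  3. keep 'g'
  4. keep 'e'
Edit distance = 1
Max length = max(4, 4) = 4
Similarity = 1 - 1/4
= 0.7500


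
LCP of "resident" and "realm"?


Word 1: "resident"
Word 2: "realm"
Comparing from start:
  Pos 0: 'r' == 'r'
  Pos 1: 'e' == 'e'
  Pos 2: 's' != 'a' (stop)
LCP = "re" (length 2)


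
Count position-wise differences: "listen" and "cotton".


Comparing character by character (same length = 6):
  Pos 0: 'l' vs 'c' !=
  Pos 1: 'i' vs 'o' !=
  Pos 2: 's' vs 't' !=
  Pos 3: 't' vs 't' =
  Pos 4: 'e' vs 'o' !=
  Pos 5: 'n' vs 'n' =
Hamming distance = 4


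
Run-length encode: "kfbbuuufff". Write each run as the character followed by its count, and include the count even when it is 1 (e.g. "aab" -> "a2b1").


String: "kfbbuuufff"
Scanning for consecutive runs:
  'k' x 1
  'f' x 1
  'b' x 2
  'u' x 3
  'f' x 3
RLE = "k1f1b2u3f3"


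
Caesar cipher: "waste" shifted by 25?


Word: "waste"
Shift: 25
Each letter → (letter + shift) mod 26:
  'w' (22) + 25 = 21 → 'v'
  'a' (0) + 25 = 25 → 'z'
  's' (18) + 25 = 17 → 'r'
  't' (19) + 25 = 18 → 's'
  'e' (4) + 25 = 3 → 'd'
Result = "vzrsd"


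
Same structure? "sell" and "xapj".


Pattern of "sell": [0, 1, 2, 2]
Pattern of "xapj": [0, 1, 2, 3]
Patterns do not match
Same pattern = No


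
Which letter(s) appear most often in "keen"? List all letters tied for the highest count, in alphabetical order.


Word: "keen"
Letter counts:
  'e': 2
  'k': 1
  'n': 1
Maximum count = 2
Most frequent = 'e' (2 times each)


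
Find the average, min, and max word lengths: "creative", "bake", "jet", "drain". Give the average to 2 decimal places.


Lengths: "creative"=8, "bake"=4, "jet"=3, "drain"=5
Sum = 20, Count = 4
Average = 20/4 = 5.00
= avg=5.00, min=3, max=8


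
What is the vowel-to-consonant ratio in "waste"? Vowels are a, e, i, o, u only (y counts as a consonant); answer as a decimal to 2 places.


Word: "waste"
Vowels (a,e,i,o,u): 2
Consonants: 3
Ratio = 2/3
= 0.67


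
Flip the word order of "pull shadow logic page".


Original: "pull shadow logic page"
Words (1..n): pull | shadow | logic | page
Reversed (n..1): page | logic | shadow | pull
Result = "page logic shadow pull"


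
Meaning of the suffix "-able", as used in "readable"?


Suffix: -able
Example: readable (read + -able)
Meaning = capable of


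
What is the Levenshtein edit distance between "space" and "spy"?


Word 1: "space" (length 5)
Word 2: "spy" (length 3)
One optimal edit sequence (insert/delete/substitute each cost 1):
  1. keep 's'
  2. keep 'p'
  3. delete 'a'  (+1)
  4. delete 'c'  (+1)
  5. substitute 'e' -> 'y'  (+1)
Total edit operations: 3
Edit distance = 3


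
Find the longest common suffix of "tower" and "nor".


Word 1: "tower"
Word 2: "nor"
Comparing from end:
  Pos -1: 'r' == 'r'
  Pos -2: 'e' != 'o' (stop)
LCS = "r" (length 1)


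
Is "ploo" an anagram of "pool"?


Word 1: "pool" → sorted: loop
Word 2: "ploo" → sorted: loop
Same letters? loop == loop
Anagram = Yes


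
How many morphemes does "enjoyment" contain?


Word: "enjoyment"
Morphemes: en- | joy | -ment
Each morpheme carries meaning
= 3 morphemes


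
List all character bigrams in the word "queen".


Word: "queen" (length 5)
Number of bigrams = 5 - 2 + 1 = 4
  Position 0: "qu"
  Position 1: "ue"
  Position 2: "ee"
  Position 3: "en"
Bigrams = "qu", "ue", "ee", "en"


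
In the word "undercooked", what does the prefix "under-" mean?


Prefix: under-
Example: undercooked = under- + cooked
Meaning = insufficient


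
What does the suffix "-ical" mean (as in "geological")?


Suffix: -ical
Example: geological (geology + -ical, with a spelling change)
Meaning = relating to


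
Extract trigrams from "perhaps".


Word: "perhaps" (length 7)
Number of trigrams = 7 - 3 + 1 = 5
  Position 0: "per"
  Position 1: "erh"
  Position 2: "rha"
  Position 3: "hap"
  Position 4: "aps"
Trigrams = "per", "erh", "rha", "hap", "aps"


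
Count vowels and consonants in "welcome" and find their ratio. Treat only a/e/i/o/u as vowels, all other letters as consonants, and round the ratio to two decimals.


Word: "welcome"
Vowels (a,e,i,o,u): 3
Consonants: 4
Ratio = 3/4
= 0.75


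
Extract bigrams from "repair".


Word: "repair" (length 6)
Number of bigrams = 6 - 2 + 1 = 5
  Position 0: "re"
  Position 1: "ep"
  Position 2: "pa"
  Position 3: "ai"
  Position 4: "ir"
Bigrams = "re", "ep", "pa", "ai", "ir"


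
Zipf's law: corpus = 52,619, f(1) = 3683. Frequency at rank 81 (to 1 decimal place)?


Zipf's law: f(r) = f(1) / r
f(1) = 3683
f(81) = 3683 / 81
= 45.5 occurrences


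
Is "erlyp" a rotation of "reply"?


Word: "reply", Candidate: "erlyp"
Method: check if candidate is substring of word+word
"replyreply" contains "erlyp"? No
Is rotation = No


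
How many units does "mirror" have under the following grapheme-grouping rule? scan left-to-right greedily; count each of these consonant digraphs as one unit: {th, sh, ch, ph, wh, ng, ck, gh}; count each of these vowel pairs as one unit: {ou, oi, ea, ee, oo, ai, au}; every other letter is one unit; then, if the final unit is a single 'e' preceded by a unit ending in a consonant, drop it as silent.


Word: "mirror" (6 letters)
Left-to-right scan:
  1. 'm' (letter)
  2. 'i' (letter)
  3. 'r' (letter)
  4. 'r' (letter)
  5. 'o' (letter)
  6. 'r' (letter)
Units from scan: 6
Sound units = 6 units


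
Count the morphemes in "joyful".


Word: "joyful"
Morphemes: joy / -ful
Each morpheme carries meaning
= 2 morphemes


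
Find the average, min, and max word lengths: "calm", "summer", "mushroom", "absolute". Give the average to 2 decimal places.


Lengths: "calm"=4, "summer"=6, "mushroom"=8, "absolute"=8
Sum = 26, Count = 4
Average = 26/4 = 6.50
= avg=6.50, min=4, max=8


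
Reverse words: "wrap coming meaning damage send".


Original: "wrap coming meaning damage send"
Words (1..n): wrap | coming | meaning | damage | send
Reversed (n..1): send | damage | meaning | coming | wrap
Result = "send damage meaning coming wrap"


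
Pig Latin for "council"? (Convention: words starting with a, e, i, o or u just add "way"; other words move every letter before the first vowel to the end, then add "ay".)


Word: "council"
Starts with consonant(s) → move to end, add 'ay'
Consonant cluster: "c"
Pig Latin = "ouncilcay"


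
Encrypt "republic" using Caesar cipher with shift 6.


Word: "republic"
Shift: 6
Each letter → (letter + shift) mod 26:
  'r' (17) + 6 = 23 → 'x'
  'e' (4) + 6 = 10 → 'k'
  'p' (15) + 6 = 21 → 'v'
  'u' (20) + 6 = 0 → 'a'
  'b' (1) + 6 = 7 → 'h'
  'l' (11) + 6 = 17 → 'r'
  'i' (8) + 6 = 14 → 'o'
  'c' (2) + 6 = 8 → 'i'
Result = "xkvahroi"


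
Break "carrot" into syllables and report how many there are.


Word: "carrot"
Syllable breakdown: car / rot
Counting: 2 parts
= 2 syllables


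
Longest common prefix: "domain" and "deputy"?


Word 1: "domain"
Word 2: "deputy"
Comparing from start:
  Pos 0: 'd' == 'd'
  Pos 1: 'o' != 'e' (stop)
LCP = "d" (length 1)


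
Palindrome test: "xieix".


Word: "xieix"
Reversed: "xieix"
Forward == Backward? xieix == xieix
Palindrome = Yes


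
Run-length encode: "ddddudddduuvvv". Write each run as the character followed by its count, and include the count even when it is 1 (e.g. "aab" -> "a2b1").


String: "ddddudddduuvvv"
Scanning for consecutive runs:
  'd' x 4
  'u' x 1
  'd' x 4
  'u' x 2
  'v' x 3
RLE = "d4u1d4u2v3"


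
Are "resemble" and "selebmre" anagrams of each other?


Word 1: "resemble" → sorted: beeelmrs
Word 2: "selebmre" → sorted: beeelmrs
Same letters? beeelmrs == beeelmrs
Anagram = Yes


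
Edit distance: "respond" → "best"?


Word 1: "respond" (length 7)
Word 2: "best" (length 4)
One optimal edit sequence (insert/delete/substitute each cost 1):
  1. substitute 'r' -> 'b'  (+1)
  2. keep 'e'
  3. keep 's'
  4. delete 'p'  (+1)
  5. delete 'o'  (+1)
  6. delete 'n'  (+1)
  7. substitute 'd' -> 't'  (+1)
Total edit operations: 5
Edit distance = 5


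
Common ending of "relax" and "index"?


Word 1: "relax"
Word 2: "index"
Comparing from end:
  Pos -1: 'x' == 'x'
  Pos -2: 'a' != 'e' (stop)
LCS = "x" (length 1)


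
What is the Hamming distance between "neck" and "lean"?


Comparing character by character (same length = 4):
  Pos 0: 'n' vs 'l' !=
  Pos 1: 'e' vs 'e' =
  Pos 2: 'c' vs 'a' !=
  Pos 3: 'k' vs 'n' !=
Hamming distance = 3


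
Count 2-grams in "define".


Word: "define" (length 6)
Number of 2-grams = length - 2 + 1 = 6 - 2 + 1
= 5


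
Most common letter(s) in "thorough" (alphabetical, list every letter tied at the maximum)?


Word: "thorough"
Letter counts:
  'g': 1
  'h': 2
  'o': 2
  'r': 1
  't': 1
  'u': 1
Maximum count = 2
Most frequent = 'h', 'o' (2 times each)


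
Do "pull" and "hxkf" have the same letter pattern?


Pattern of "pull": [0, 1, 2, 2]
Pattern of "hxkf": [0, 1, 2, 3]
Patterns do not match
Same pattern = No


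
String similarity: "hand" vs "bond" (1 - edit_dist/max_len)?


Word 1: "hand" (length 4)
Word 2: "bond" (length 4)
One optimal edit sequence:
  1. substitute 'h' -> 'b'  (+1)
  2. substitute 'a' -> 'o'  (+1)
  3. keep 'n'
  4. keep 'd'
Edit distance = 2
Max length = max(4, 4) = 4
Similarity = 1 - 2/4
= 0.5000


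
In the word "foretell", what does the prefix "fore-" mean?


Prefix: fore-
Example: foretell (fore- + tell)
Meaning = before


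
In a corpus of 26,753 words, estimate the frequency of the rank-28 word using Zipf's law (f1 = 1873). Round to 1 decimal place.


Zipf's law: f(r) = f(1) / r
f(1) = 1873
f(28) = 1873 / 28
= 66.9 occurrences


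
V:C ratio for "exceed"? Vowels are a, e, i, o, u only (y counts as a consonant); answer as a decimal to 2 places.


Word: "exceed"
Vowels (a,e,i,o,u): 3
Consonants: 3
Ratio = 3/3
= 1.00


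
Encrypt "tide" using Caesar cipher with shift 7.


Word: "tide"
Shift: 7
Each letter → (letter + shift) mod 26:
  't' (19) + 7 = 0 → 'a'
  'i' (8) + 7 = 15 → 'p'
  'd' (3) + 7 = 10 → 'k'
  'e' (4) + 7 = 11 → 'l'
Result = "apkl"


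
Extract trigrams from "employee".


Word: "employee" (length 8)
Number of trigrams = 8 - 3 + 1 = 6
  Position 0: "emp"
  Position 1: "mpl"
  Position 2: "plo"
  Position 3: "loy"
  Position 4: "oye"
  Position 5: "yee"
Trigrams = "emp", "mpl", "plo", "loy", "oye", "yee"


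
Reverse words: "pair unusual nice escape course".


Original: "pair unusual nice escape course"
Words (1..n): pair | unusual | nice | escape | course
Reversed (n..1): course | escape | nice | unusual | pair
Result = "course escape nice unusual pair"


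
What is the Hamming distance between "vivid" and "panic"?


Comparing character by character (same length = 5):
  Pos 0: 'v' vs 'p' !=
  Pos 1: 'i' vs 'a' !=
  Pos 2: 'v' vs 'n' !=
  Pos 3: 'i' vs 'i' =
  Pos 4: 'd' vs 'c' !=
Hamming distance = 4


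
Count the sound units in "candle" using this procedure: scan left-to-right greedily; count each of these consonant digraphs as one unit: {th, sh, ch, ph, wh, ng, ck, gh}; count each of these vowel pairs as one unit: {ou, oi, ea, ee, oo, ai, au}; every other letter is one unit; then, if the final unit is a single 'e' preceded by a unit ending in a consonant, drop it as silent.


Word: "candle" (6 letters)
Left-to-right scan:
  (1) 'c' (letter)
  (2) 'a' (letter)
  (3) 'n' (letter)
  (4) 'd' (letter)
  (5) 'l' (letter)
  (6) 'e' (letter)
Units from scan: 6
Final unit is 'e' after a consonant -> drop as silent (-1)
Sound units = 5 units


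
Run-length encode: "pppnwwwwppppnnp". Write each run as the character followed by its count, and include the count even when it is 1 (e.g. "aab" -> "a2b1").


String: "pppnwwwwppppnnp"
Scanning for consecutive runs:
  'p' x 3
  'n' x 1
  'w' x 4
  'p' x 4
  'n' x 2
  'p' x 1
RLE = "p3n1w4p4n2p1"


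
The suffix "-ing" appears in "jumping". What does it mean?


Suffix: -ing
As in: jumping -> jump + -ing
Meaning = present participle
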